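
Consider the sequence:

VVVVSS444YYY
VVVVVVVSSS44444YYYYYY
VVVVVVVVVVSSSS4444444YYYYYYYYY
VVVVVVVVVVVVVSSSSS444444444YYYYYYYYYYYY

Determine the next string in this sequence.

VVVVVVVVVVVVVVVVSSSSSS44444444444YYYYYYYYYYYYYYY

Each string has the form V^{3n+1} S^{n+1} 4^{2n+1} Y^{3n} (n = 1, 2, …).
For the next term, n = 5, so the run lengths are 16, 6, 11, 15.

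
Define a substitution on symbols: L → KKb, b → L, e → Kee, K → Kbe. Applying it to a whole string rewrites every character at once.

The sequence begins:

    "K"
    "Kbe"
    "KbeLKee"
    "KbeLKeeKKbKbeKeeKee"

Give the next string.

KbeLKeeKKbKbeKeeKeeKbeKbeLKbeLKeeKbeKeeKeeKbeKeeKee

Applying the rule to each of the 19 symbols of KbeLKeeKKbKbeKeeKee gives the pieces Kbe L Kee KKb Kbe Kee Kee Kbe Kbe L Kbe L Kee Kbe Kee Kee Kbe Kee Kee, which concatenate to the answer.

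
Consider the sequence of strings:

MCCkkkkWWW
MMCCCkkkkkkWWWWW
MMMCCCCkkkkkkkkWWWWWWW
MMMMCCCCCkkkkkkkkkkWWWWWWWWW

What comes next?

Each string has the form M^{n} C^{n+1} k^{2n+2} W^{2n+1} (n = 1, 2, …).
Setting n = 5 gives 5, 6, 12, 11 characters in each block.

MMMMMCCCCCCkkkkkkkkkkkkWWWWWWWWWWW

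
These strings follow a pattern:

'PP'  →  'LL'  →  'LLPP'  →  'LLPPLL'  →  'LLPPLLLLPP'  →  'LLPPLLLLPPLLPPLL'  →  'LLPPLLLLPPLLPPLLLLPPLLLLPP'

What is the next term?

LLPPLLLLPPLLPPLLLLPPLLLLPPLLPPLLLLPPLLPPLL

Each term (from the third on) is the previous term followed by the one before it: term 3 = LL·PP = LLPP.
So term 8 is LLPPLLLLPPLLPPLLLLPPLLLLPP·LLPPLLLLPPLLPPLL.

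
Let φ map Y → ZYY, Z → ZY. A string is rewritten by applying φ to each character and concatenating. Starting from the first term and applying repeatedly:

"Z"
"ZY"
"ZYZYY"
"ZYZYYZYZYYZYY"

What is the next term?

Replace each of the 13 characters of ZYZYYZYZYYZYY in place — ZY ZYY ZY ZYY ZYY ZY ZYY ZY ZYY ZYY ZY ZYY ZYY — and concatenate.

ZYZYYZYZYYZYYZYZYYZYZYYZYYZYZYYZYY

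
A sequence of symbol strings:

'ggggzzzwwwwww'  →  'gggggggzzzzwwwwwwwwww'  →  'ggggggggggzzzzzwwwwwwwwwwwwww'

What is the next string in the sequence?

gggggggggggggzzzzzzwwwwwwwwwwwwwwwwww

Term n consists of 3n+1 g's, followed by n+2 z's, followed by 4n+2 w's (n = 1, 2, …).
At n = 4 the blocks have lengths 13, 6, 18.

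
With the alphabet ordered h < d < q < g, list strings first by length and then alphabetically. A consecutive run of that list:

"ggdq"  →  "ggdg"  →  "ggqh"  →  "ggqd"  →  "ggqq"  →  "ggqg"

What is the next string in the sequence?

The successor of ggqg increments the rightmost position that isn't already g and resets every position after it to h.

gggh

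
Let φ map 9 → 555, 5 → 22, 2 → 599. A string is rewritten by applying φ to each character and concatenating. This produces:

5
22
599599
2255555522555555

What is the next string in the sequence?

Rewriting the 16 symbols of 2255555522555555 one by one yields 599 599 22 22 22 22 22 22 599 599 22 22 22 22 22 22; concatenated:

599599222222222222599599222222222222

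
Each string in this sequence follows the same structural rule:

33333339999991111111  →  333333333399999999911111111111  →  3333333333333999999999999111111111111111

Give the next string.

Term n consists of 3n+1 3's, followed by 3n 9's, followed by 4n-1 1's, where the shown terms are n = 2, 3, 4.
Setting n = 5 gives 16, 15, 19 characters in each block.

33333333333333339999999999999991111111111111111111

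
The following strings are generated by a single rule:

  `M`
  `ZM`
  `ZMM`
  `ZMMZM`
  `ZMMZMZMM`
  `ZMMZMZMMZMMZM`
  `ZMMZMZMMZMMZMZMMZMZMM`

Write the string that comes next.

This is a Fibonacci-style word recurrence s(k) = s(k−1)·s(k−2): e.g. ZM·M = ZMM.
So term 8 is ZMMZMZMMZMMZMZMMZMZMM·ZMMZMZMMZMMZM.

ZMMZMZMMZMMZMZMMZMZMMZMMZMZMMZMMZM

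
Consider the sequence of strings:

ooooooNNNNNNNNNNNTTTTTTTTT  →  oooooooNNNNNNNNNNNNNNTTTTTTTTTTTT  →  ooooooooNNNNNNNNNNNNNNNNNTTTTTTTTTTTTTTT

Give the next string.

Term n consists of n+3 o's, followed by 3n+2 N's, followed by 3n T's, where the shown terms are n = 3, 4, 5.
At n = 6 the blocks have lengths 9, 20, 18.

oooooooooNNNNNNNNNNNNNNNNNNNNTTTTTTTTTTTTTTTTTT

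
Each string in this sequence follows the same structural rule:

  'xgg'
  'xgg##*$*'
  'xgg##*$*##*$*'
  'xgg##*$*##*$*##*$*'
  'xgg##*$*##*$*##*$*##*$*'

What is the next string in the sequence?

xgg##*$*##*$*##*$*##*$*##*$*

The strings grow by a fixed suffix ##*$* each time.
So the next term is xgg##*$*##*$*##*$*##*$*·##*$*.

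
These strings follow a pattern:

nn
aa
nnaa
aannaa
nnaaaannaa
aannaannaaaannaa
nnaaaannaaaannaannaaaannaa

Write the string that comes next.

This is a Fibonacci-style word recurrence s(k) = s(k−2)·s(k−1): e.g. nn·aa = nnaa.
So term 8 is aannaannaaaannaa·nnaaaannaaaannaannaaaannaa.

aannaannaaaannaannaaaannaaaannaannaaaannaa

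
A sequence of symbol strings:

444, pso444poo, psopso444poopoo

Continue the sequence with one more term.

Every step adds pso to the front and poo to the end of the previous string.
Applying this once more to psopso444poopoo:

psopsopso444poopoopoo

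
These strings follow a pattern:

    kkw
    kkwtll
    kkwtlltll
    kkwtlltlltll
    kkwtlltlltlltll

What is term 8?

kkwtlltlltlltlltlltlltll

Every step adds tll to the end: s(k+1) = s(k)·tll.
From kkwtlltlltlltll, 3 further steps: kkwtlltlltlltll → kkwtlltlltlltlltll → kkwtlltlltlltlltlltll → (answer).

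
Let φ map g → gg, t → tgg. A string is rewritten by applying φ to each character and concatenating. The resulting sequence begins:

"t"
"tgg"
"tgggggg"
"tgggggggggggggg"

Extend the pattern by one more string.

φ(tgggggggggggggg) expands symbol-by-symbol to tgg gg gg gg gg gg gg gg gg gg gg gg gg gg gg; joining the 15 pieces gives the next term.

tgggggggggggggggggggggggggggggg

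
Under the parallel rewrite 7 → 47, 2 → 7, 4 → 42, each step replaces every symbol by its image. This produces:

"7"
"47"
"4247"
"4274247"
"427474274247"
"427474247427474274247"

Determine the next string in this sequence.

Applying the rule to each of the 21 symbols of 427474247427474274247 gives the pieces 42 7 47 42 47 42 7 42 47 42 7 47 42 47 42 7 47 42 7 42 47, which concatenate to the answer.

4274742474274247427474247427474274247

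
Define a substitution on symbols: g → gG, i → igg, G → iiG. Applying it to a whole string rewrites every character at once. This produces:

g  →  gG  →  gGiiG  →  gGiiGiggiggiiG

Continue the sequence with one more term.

Rewriting the 14 symbols of gGiiGiggiggiiG one by one yields gG iiG igg igg iiG igg gG gG igg gG gG igg igg iiG; concatenated:

gGiiGiggiggiiGigggGgGigggGgGiggiggiiG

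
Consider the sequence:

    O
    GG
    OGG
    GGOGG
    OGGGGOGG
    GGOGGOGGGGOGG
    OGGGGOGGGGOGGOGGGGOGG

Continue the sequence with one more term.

From term 3 onward, concatenate the second-to-last term with the last: O·GG = OGG, GG·OGG = GGOGG, …
So term 8 is GGOGGOGGGGOGG·OGGGGOGGGGOGGOGGGGOGG.

GGOGGOGGGGOGGOGGGGOGGGGOGGOGGGGOGG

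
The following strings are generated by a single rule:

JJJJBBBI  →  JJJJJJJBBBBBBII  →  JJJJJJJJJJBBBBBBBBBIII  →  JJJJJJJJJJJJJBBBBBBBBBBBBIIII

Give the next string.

JJJJJJJJJJJJJJJJBBBBBBBBBBBBBBBIIIII

Term n consists of 3n+1 J's, followed by 3n B's, followed by n I's (n = 1, 2, …).
At n = 5 the blocks have lengths 16, 15, 5.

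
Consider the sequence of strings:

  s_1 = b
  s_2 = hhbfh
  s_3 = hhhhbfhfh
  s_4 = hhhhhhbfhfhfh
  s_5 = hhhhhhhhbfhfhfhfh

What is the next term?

Each term wraps the previous one in hh on the left and fh on the right.
Applying this once more to hhhhhhhhbfhfhfhfh:

hhhhhhhhhhbfhfhfhfhfh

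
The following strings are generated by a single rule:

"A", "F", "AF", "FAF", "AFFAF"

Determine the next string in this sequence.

Each term (from the third on) is the two preceding terms concatenated in order: term 3 = A·F = AF.
The next term joins FAF and AFFAF.

FAFAFFAF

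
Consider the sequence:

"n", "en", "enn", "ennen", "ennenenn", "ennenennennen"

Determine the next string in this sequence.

ennenennennenennenenn

This is a Fibonacci-style word recurrence s(k) = s(k−1)·s(k−2): e.g. en·n = enn.
So term 7 is ennenennennen·ennenenn.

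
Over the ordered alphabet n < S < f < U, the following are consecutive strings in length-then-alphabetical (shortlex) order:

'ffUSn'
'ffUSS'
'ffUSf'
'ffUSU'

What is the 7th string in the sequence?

ffUff

Advancing 3 positions from ffUSU through ffUSU → ffUfn → ffUfS reaches term 7.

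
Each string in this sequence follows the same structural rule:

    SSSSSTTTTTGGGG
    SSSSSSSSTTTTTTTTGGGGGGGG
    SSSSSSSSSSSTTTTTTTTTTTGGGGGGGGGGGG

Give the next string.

The n-th term is 3n+2 S's then 3n+2 T's then 4n G's (n = 1, 2, …).
For the next term, n = 4, so the run lengths are 14, 14, 16.

SSSSSSSSSSSSSSTTTTTTTTTTTTTTGGGGGGGGGGGGGGGG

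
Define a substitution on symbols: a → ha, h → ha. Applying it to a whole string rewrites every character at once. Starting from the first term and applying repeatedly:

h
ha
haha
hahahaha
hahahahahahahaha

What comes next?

Rewriting the 16 symbols of hahahahahahahaha one by one yields ha ha ha ha ha ha ha ha ha ha ha ha ha ha ha ha; concatenated:

hahahahahahahahahahahahahahahaha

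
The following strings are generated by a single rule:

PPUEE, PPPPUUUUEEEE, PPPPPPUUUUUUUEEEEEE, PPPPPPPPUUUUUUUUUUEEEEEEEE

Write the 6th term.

Each string has the form P^{2n} U^{3n-2} E^{2n} (n = 1, 2, …).
At n = 6 the blocks have lengths 12, 16, 12.

PPPPPPPPPPPPUUUUUUUUUUUUUUUUEEEEEEEEEEEE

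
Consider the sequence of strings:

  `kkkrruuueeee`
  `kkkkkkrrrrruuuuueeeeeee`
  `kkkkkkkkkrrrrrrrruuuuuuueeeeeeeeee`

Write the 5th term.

The n-th term is 3n k's then 3n-1 r's then 2n+1 u's then 3n+1 e's (n = 1, 2, …).
At n = 5 the blocks have lengths 15, 14, 11, 16.

kkkkkkkkkkkkkkkrrrrrrrrrrrrrruuuuuuuuuuueeeeeeeeeeeeeeee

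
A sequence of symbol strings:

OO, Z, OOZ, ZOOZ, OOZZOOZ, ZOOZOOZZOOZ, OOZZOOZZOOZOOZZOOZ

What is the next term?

From term 3 onward, concatenate the second-to-last term with the last: OO·Z = OOZ, Z·OOZ = ZOOZ, …
So term 8 is ZOOZOOZZOOZ·OOZZOOZZOOZOOZZOOZ.

ZOOZOOZZOOZOOZZOOZZOOZOOZZOOZ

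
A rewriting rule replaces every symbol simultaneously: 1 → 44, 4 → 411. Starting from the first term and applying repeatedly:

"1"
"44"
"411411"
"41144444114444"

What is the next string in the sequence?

Replace each of the 14 characters of 41144444114444 in place — 411 44 44 411 411 411 411 411 44 44 411 411 411 411 — and concatenate.

41144444114114114114114444411411411411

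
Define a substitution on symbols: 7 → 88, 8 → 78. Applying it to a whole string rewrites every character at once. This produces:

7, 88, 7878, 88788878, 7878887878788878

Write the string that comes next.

φ(7878887878788878) expands symbol-by-symbol to 88 78 88 78 78 78 88 78 88 78 88 78 78 78 88 78; joining the 16 pieces gives the next term.

88788878787888788878887878788878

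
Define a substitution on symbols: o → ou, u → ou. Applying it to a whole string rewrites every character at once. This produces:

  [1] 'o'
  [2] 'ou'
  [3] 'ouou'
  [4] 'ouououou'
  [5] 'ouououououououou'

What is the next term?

ouououououououououououououououou

Applying the rule to each of the 16 symbols of ouououououououou gives the pieces ou ou ou ou ou ou ou ou ou ou ou ou ou ou ou ou, which concatenate to the answer.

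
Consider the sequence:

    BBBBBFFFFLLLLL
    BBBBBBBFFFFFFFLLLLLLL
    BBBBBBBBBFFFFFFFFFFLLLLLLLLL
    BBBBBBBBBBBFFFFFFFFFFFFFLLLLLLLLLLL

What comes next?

BBBBBBBBBBBBBFFFFFFFFFFFFFFFFLLLLLLLLLLLLL

Each string has the form B^{2n+3} F^{3n+1} L^{2n+3} (n = 1, 2, …).
At n = 5 the blocks have lengths 13, 16, 13.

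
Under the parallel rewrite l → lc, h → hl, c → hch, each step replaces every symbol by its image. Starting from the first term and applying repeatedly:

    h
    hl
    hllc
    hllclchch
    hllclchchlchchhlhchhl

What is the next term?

Applying the rule to each of the 21 symbols of hllclchchlchchhlhchhl gives the pieces hl lc lc hch lc hch hl hch hl lc hch hl hch hl hl lc hl hch hl hl lc, which concatenate to the answer.

hllclchchlchchhlhchhllchchhlhchhlhllchlhchhlhllc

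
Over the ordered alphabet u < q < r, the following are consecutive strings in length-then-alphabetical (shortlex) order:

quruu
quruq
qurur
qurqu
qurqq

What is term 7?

qurru

Continuing the enumeration 2 steps past qurqq: qurqq → qurqr → (answer).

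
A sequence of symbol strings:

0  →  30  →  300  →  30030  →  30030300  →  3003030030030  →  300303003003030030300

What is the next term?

From term 3 onward, concatenate the last term with the second-to-last: 30·0 = 300, 300·30 = 30030, …
So term 8 is 300303003003030030300·3003030030030.

3003030030030300303003003030030030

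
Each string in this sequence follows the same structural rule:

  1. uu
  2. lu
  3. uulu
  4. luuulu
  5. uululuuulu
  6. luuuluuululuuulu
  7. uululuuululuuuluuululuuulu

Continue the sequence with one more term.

luuuluuululuuuluuululuuululuuuluuululuuulu

Each term (from the third on) is the two preceding terms concatenated in order: term 3 = uu·lu = uulu.
So term 8 is luuuluuululuuulu·uululuuululuuuluuululuuulu.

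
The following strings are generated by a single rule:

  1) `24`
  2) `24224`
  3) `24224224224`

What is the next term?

Every step duplicates the string with '2' between the halves.
Doubling 24224224224 with '2' between the halves:

24224224224224224224224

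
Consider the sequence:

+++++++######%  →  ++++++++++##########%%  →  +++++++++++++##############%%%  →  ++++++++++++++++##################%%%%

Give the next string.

The n-th term is 3n+1 +'s then 4n-2 #'s then n-1 %'s, where the shown terms are n = 2, 3, 4, 5.
For the next term, n = 6, so the run lengths are 19, 22, 5.

+++++++++++++++++++######################%%%%%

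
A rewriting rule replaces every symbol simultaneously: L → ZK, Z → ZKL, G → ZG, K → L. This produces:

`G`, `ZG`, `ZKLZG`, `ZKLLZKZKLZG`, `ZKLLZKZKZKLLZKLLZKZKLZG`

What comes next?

ZKLLZKZKZKLLZKLLZKLLZKZKZKLLZKZKZKLLZKLLZKZKLZG

φ(ZKLLZKZKZKLLZKLLZKZKLZG) expands symbol-by-symbol to ZKL L ZK ZK ZKL L ZKL L ZKL L ZK ZK ZKL L ZK ZK ZKL L ZKL L ZK ZKL ZG; joining the 23 pieces gives the next term.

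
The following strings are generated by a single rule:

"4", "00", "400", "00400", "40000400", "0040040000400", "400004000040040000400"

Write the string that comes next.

0040040000400400004000040040000400

Each term (from the third on) is the two preceding terms concatenated in order: term 3 = 4·00 = 400.
The next term joins 0040040000400 and 400004000040040000400.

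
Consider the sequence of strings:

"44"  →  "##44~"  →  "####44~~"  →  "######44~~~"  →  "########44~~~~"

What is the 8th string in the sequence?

Each term wraps the previous one in ## on the left and ~ on the right.
From ########44~~~~, 3 further steps: ########44~~~~ → ##########44~~~~~ → ############44~~~~~~ → (answer).

##############44~~~~~~~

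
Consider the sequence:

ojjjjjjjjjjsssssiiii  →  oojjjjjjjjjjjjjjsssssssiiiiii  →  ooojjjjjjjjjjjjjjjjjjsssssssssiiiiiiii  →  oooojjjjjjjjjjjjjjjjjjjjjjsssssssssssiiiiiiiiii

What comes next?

The n-th term is n-1 o's then 4n+2 j's then 2n+1 s's then 2n i's, where the shown terms are n = 2, 3, 4, 5.
For the next term, n = 6, so the run lengths are 5, 26, 13, 12.

ooooojjjjjjjjjjjjjjjjjjjjjjjjjjsssssssssssssiiiiiiiiiiii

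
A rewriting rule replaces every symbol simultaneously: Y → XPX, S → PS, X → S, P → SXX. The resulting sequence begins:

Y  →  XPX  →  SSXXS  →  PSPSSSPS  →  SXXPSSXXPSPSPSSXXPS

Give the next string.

PSSSSXXPSPSSSSXXPSSXXPSSXXPSPSSSSXXPS

Applying the rule to each of the 19 symbols of SXXPSSXXPSPSPSSXXPS gives the pieces PS S S SXX PS PS S S SXX PS SXX PS SXX PS PS S S SXX PS, which concatenate to the answer.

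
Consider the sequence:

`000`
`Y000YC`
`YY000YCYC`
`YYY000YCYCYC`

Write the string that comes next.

s(k+1) = Y·s(k)·YC, so each term gains Y as a prefix and YC as a suffix.
So the next term is Y·YYY000YCYCYC·YC.

YYYY000YCYCYCYC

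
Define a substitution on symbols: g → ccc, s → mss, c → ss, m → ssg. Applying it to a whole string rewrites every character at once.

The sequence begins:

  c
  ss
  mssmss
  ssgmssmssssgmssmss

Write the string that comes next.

Replace each of the 18 characters of ssgmssmssssgmssmss in place — mss mss ccc ssg mss mss ssg mss mss mss mss ccc ssg mss mss ssg mss mss — and concatenate.

mssmsscccssgmssmssssgmssmssmssmsscccssgmssmssssgmssmss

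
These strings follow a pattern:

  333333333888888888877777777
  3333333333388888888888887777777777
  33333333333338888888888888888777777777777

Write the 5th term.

3333333333333333388888888888888888888887777777777777777

The n-th term is 2n+3 3's then 3n+1 8's then 2n+2 7's, where the shown terms are n = 3, 4, 5.
At n = 7 the blocks have lengths 17, 22, 16.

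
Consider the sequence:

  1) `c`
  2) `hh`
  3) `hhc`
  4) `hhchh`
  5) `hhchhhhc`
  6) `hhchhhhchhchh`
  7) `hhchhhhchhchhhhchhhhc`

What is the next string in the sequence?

hhchhhhchhchhhhchhhhchhchhhhchhchh

Each term (from the third on) is the previous term followed by the one before it: term 3 = hh·c = hhc.
Continuing: hhchhhhchhchhhhchhhhc · hhchhhhchhchh gives term 8.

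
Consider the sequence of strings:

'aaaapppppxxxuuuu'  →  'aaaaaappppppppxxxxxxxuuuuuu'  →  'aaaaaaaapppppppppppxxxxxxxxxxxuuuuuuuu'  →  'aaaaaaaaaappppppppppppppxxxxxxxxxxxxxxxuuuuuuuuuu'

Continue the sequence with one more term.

aaaaaaaaaaaapppppppppppppppppxxxxxxxxxxxxxxxxxxxuuuuuuuuuuuu

Each string has the form a^{2n+2} p^{3n+2} x^{4n-1} u^{2n+2} (n = 1, 2, …).
Setting n = 5 gives 12, 17, 19, 12 characters in each block.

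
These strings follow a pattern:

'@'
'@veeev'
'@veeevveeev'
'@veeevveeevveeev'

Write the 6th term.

Each term is the previous one with veeev appended.
From @veeevveeevveeev, 2 further steps: @veeevveeevveeev → @veeevveeevveeevveeev → (answer).

@veeevveeevveeevveeevveeev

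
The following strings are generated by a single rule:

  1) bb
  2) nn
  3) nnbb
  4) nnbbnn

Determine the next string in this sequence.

This is a Fibonacci-style word recurrence s(k) = s(k−1)·s(k−2): e.g. nn·bb = nnbb.
The next term joins nnbbnn and nnbb.

nnbbnnnnbb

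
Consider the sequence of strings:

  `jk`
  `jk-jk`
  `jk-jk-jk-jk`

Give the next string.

Each string is two copies of the previous one joined by '-'.
So the next term is two copies of jk-jk-jk-jk with '-' between the halves.

jk-jk-jk-jk-jk-jk-jk-jk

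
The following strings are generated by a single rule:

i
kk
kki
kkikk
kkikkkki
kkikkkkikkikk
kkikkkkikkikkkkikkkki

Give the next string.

Each term (from the third on) is the previous term followed by the one before it: term 3 = kk·i = kki.
Continuing: kkikkkkikkikkkkikkkki · kkikkkkikkikk gives term 8.

kkikkkkikkikkkkikkkkikkikkkkikkikk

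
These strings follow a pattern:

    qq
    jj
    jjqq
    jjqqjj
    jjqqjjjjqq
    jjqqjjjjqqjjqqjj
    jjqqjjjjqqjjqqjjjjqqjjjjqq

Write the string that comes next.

This is a Fibonacci-style word recurrence s(k) = s(k−1)·s(k−2): e.g. jj·qq = jjqq.
Continuing: jjqqjjjjqqjjqqjjjjqqjjjjqq · jjqqjjjjqqjjqqjj gives term 8.

jjqqjjjjqqjjqqjjjjqqjjjjqqjjqqjjjjqqjjqqjj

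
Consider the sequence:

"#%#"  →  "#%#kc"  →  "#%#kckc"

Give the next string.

#%#kckckc

Every step adds kc to the end: s(k+1) = s(k)·kc.
One more step from #%#kckc gives the answer.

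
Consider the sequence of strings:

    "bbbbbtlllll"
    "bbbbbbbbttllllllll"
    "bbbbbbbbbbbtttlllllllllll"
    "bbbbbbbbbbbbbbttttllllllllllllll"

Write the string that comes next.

Reading off run lengths: b runs 5, 8, 11, 14; t runs 1, 2, 3, 4; l runs 5, 8, 11, 14 — each is linear in n, where the shown terms are n = 2, 3, 4, 5.
Setting n = 6 gives 17, 5, 17 characters in each block.

bbbbbbbbbbbbbbbbbtttttlllllllllllllllll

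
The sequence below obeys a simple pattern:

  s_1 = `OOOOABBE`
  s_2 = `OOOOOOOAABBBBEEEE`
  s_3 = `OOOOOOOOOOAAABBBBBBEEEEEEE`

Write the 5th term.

The n-th term is 3n+1 O's then n A's then 2n B's then 3n-2 E's (n = 1, 2, …).
At n = 5 the blocks have lengths 16, 5, 10, 13.

OOOOOOOOOOOOOOOOAAAAABBBBBBBBBBEEEEEEEEEEEEE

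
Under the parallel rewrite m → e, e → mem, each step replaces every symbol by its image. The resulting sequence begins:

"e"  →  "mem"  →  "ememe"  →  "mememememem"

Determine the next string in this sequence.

ememememememememememe

Rewriting each symbol of mememememem: m→e, e→mem, m→e, e→mem, m→e, e→mem, m→e, e→mem, m→e, e→mem, m→e, which concatenates to e mem e mem e mem e mem e mem e.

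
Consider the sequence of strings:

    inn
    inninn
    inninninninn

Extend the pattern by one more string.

Each string is two copies of the previous one concatenated.
So the next term is two copies of inninninninn.

inninninninninninninninn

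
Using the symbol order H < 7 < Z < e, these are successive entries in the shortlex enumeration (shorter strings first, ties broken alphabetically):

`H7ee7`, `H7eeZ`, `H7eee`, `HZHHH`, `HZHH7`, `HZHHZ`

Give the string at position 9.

HZH77

Continuing the enumeration 3 steps past HZHHZ: HZHHZ → HZHHe → HZH7H → (answer).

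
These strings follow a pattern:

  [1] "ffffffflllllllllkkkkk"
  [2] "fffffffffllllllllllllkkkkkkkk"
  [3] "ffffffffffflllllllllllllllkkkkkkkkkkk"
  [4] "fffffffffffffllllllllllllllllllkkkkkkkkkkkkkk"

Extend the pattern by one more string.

ffffffffffffffflllllllllllllllllllllkkkkkkkkkkkkkkkkk

Each string has the form f^{2n+3} l^{3n+3} k^{3n-1}, where the shown terms are n = 2, 3, 4, 5.
For the next term, n = 6, so the run lengths are 15, 21, 17.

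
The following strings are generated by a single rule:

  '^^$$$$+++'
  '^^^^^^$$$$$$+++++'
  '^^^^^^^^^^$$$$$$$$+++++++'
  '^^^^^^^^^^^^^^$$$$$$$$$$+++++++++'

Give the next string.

^^^^^^^^^^^^^^^^^^$$$$$$$$$$$$+++++++++++

Reading off run lengths: ^ runs 2, 6, 10, 14; $ runs 4, 6, 8, 10; + runs 3, 5, 7, 9 — each is linear in n (n = 1, 2, …).
For the next term, n = 5, so the run lengths are 18, 12, 11.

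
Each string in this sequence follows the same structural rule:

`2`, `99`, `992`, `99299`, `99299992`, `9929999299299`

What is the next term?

This is a Fibonacci-style word recurrence s(k) = s(k−1)·s(k−2): e.g. 99·2 = 992.
The next term joins 9929999299299 and 99299992.

992999929929999299992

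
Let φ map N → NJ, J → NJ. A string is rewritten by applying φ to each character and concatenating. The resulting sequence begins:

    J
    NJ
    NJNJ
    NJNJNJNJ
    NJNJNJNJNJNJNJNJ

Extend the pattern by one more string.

NJNJNJNJNJNJNJNJNJNJNJNJNJNJNJNJ

Applying the rule to each of the 16 symbols of NJNJNJNJNJNJNJNJ gives the pieces NJ NJ NJ NJ NJ NJ NJ NJ NJ NJ NJ NJ NJ NJ NJ NJ, which concatenate to the answer.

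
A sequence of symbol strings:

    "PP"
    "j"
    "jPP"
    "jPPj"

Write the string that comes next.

jPPjjPP

From term 3 onward, concatenate the last term with the second-to-last: j·PP = jPP, jPP·j = jPPj, …
The next term joins jPPj and jPP.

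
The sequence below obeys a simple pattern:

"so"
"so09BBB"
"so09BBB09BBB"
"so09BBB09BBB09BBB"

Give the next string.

Each term is the previous one with 09BBB appended.
So the next term is so09BBB09BBB09BBB·09BBB.

so09BBB09BBB09BBB09BBB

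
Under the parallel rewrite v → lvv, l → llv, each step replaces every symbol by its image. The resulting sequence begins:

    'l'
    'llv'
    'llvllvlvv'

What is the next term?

Expanding llvllvlvv: l→llv, l→llv, v→lvv, l→llv, l→llv, v→lvv, l→llv, v→lvv, v→lvv. Concatenated: llv llv lvv llv llv lvv llv lvv lvv.

llvllvlvvllvllvlvvllvlvvlvv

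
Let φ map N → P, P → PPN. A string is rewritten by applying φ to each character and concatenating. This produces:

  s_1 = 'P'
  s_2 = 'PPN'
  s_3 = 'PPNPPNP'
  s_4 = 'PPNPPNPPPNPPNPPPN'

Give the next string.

φ(PPNPPNPPPNPPNPPPN) expands symbol-by-symbol to PPN PPN P PPN PPN P PPN PPN PPN P PPN PPN P PPN PPN PPN P; joining the 17 pieces gives the next term.

PPNPPNPPPNPPNPPPNPPNPPNPPPNPPNPPPNPPNPPNP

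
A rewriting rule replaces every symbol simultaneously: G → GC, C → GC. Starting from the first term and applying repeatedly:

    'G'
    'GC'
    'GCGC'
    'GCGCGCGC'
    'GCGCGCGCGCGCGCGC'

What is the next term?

Replace each of the 16 characters of GCGCGCGCGCGCGCGC in place — GC GC GC GC GC GC GC GC GC GC GC GC GC GC GC GC — and concatenate.

GCGCGCGCGCGCGCGCGCGCGCGCGCGCGCGC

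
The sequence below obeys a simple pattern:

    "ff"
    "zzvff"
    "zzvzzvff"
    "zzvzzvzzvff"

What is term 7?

Every step adds zzv at the front: s(k+1) = zzv·s(k).
From zzvzzvzzvff, 3 further steps: zzvzzvzzvff → zzvzzvzzvzzvff → zzvzzvzzvzzvzzvff → (answer).

zzvzzvzzvzzvzzvzzvff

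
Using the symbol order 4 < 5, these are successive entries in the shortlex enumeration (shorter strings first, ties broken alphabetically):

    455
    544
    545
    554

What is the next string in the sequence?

Treat 554 as a base-2 numeral over the given alphabet and add one, carrying through any trailing 5's.

555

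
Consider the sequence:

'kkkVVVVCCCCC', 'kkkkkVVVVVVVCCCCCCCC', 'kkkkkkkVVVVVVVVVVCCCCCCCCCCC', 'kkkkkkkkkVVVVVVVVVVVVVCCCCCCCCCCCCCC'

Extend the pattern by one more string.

The n-th term is 2n-1 k's then 3n-2 V's then 3n-1 C's, where the shown terms are n = 2, 3, 4, 5.
At n = 6 the blocks have lengths 11, 16, 17.

kkkkkkkkkkkVVVVVVVVVVVVVVVVCCCCCCCCCCCCCCCCC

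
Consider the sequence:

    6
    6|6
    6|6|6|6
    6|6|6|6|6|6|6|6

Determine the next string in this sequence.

s(k+1) = s(k)·|·s(k) — each term doubles the last with '|' between the halves.
So the next term is two copies of 6|6|6|6|6|6|6|6 with '|' between the halves.

6|6|6|6|6|6|6|6|6|6|6|6|6|6|6|6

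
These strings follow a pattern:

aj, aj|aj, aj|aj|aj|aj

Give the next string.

aj|aj|aj|aj|aj|aj|aj|aj

Each string is two copies of the previous one joined by '|'.
So the next term is two copies of aj|aj|aj|aj with '|' between the halves.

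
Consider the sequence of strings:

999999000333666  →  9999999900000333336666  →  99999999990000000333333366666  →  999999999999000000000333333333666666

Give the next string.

Reading off run lengths: 9 runs 6, 8, 10, 12; 0 runs 3, 5, 7, 9; 3 runs 3, 5, 7, 9; 6 runs 3, 4, 5, 6 — each is linear in n, where the shown terms are n = 2, 3, 4, 5.
Setting n = 6 gives 14, 11, 11, 7 characters in each block.

9999999999999900000000000333333333336666666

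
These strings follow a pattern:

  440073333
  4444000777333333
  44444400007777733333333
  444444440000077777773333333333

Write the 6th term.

Term n consists of 2n 4's, followed by n+1 0's, followed by 2n-1 7's, followed by 2n+2 3's (n = 1, 2, …).
At n = 6 the blocks have lengths 12, 7, 11, 14.

44444444444400000007777777777733333333333333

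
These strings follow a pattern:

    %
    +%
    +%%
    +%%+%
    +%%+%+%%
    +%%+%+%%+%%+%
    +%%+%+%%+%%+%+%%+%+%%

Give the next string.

+%%+%+%%+%%+%+%%+%+%%+%%+%+%%+%%+%

Each term (from the third on) is the previous term followed by the one before it: term 3 = +%·% = +%%.
So term 8 is +%%+%+%%+%%+%+%%+%+%%·+%%+%+%%+%%+%.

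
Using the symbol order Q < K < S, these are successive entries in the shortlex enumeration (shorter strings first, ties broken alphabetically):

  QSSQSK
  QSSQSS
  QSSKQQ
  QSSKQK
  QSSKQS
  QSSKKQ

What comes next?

Find the rightmost character of QSSKKQ below S, bump it to the next letter, and reset everything to its right to Q.

QSSKKK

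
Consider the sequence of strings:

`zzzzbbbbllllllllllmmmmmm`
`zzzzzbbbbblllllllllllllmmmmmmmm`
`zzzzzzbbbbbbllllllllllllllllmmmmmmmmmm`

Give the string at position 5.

Reading off run lengths: z runs 4, 5, 6; b runs 4, 5, 6; l runs 10, 13, 16; m runs 6, 8, 10 — each is linear in n, where the shown terms are n = 3, 4, 5.
For term 5, n = 7, so the run lengths are 8, 8, 22, 14.

zzzzzzzzbbbbbbbbllllllllllllllllllllllmmmmmmmmmmmmmm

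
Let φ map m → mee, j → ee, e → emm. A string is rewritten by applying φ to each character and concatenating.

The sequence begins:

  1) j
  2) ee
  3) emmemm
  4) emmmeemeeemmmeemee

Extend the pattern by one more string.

emmmeemeemeeemmemmmeeemmemmemmmeemeemeeemmemmmeeemmemm

φ(emmmeemeeemmmeemee) expands symbol-by-symbol to emm mee mee mee emm emm mee emm emm emm mee mee mee emm emm mee emm emm; joining the 18 pieces gives the next term.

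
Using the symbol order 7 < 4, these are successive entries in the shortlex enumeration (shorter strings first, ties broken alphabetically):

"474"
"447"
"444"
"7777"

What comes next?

7774

Find the rightmost character of 7777 below 4, bump it to the next letter, and reset everything to its right to 7.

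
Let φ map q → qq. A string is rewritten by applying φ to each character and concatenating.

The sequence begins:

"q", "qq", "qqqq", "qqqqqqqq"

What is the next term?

Expanding qqqqqqqq: q→qq, q→qq, q→qq, q→qq, q→qq, q→qq, q→qq, q→qq. Concatenated: qq qq qq qq qq qq qq qq.

qqqqqqqqqqqqqqqq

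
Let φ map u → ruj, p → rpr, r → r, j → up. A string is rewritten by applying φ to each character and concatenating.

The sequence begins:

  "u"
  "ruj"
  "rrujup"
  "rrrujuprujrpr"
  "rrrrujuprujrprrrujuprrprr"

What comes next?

Replace each of the 25 characters of rrrrujuprujrprrrujuprrprr in place — r r r r ruj up ruj rpr r ruj up r rpr r r r ruj up ruj rpr r r rpr r r — and concatenate.

rrrrrujuprujrprrrujuprrprrrrrujuprujrprrrrprrr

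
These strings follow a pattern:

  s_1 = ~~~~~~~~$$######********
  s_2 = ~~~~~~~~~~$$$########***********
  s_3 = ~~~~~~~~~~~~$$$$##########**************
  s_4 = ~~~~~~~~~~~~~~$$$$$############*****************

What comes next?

Term n consists of 2n+2 ~'s, followed by n-1 $'s, followed by 2n #'s, followed by 3n-1 *'s, where the shown terms are n = 3, 4, 5, 6.
For the next term, n = 7, so the run lengths are 16, 6, 14, 20.

~~~~~~~~~~~~~~~~$$$$$$##############********************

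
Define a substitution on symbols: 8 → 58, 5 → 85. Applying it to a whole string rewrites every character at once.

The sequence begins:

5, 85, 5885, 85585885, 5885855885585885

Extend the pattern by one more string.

Rewriting the 16 symbols of 5885855885585885 one by one yields 85 58 58 85 58 85 85 58 58 85 85 58 85 58 58 85; concatenated:

85585885588585585885855885585885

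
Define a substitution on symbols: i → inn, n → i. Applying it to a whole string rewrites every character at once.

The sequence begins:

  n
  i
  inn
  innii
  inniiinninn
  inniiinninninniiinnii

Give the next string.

inniiinninninniiinniiinniiinninninniiinninn

φ(inniiinninninniiinnii) expands symbol-by-symbol to inn i i inn inn inn i i inn i i inn i i inn inn inn i i inn inn; joining the 21 pieces gives the next term.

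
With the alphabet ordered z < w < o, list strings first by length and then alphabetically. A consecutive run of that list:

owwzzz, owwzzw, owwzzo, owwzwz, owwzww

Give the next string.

owwzwo

The successor of owwzww increments the rightmost position that isn't already o and resets every position after it to z.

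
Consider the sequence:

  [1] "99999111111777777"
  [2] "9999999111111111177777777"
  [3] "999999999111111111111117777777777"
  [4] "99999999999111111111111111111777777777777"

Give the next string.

9999999999999111111111111111111111177777777777777

The n-th term is 2n+1 9's then 4n-2 1's then 2n+2 7's, where the shown terms are n = 2, 3, 4, 5.
For the next term, n = 6, so the run lengths are 13, 22, 14.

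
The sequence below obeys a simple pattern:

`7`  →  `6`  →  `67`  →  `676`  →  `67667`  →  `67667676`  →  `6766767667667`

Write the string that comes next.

676676766766767667676

This is a Fibonacci-style word recurrence s(k) = s(k−1)·s(k−2): e.g. 6·7 = 67.
Continuing: 6766767667667 · 67667676 gives term 8.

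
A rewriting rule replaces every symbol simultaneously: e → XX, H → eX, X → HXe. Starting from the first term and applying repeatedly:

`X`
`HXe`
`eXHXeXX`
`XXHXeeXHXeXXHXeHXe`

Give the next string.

HXeHXeeXHXeXXXXHXeeXHXeXXHXeHXeeXHXeXXeXHXeXX

Applying the rule to each of the 18 symbols of XXHXeeXHXeXXHXeHXe gives the pieces HXe HXe eX HXe XX XX HXe eX HXe XX HXe HXe eX HXe XX eX HXe XX, which concatenate to the answer.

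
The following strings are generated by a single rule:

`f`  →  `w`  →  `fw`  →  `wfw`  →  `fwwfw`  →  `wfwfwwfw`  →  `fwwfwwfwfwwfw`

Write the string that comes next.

wfwfwwfwfwwfwwfwfwwfw

This is a Fibonacci-style word recurrence s(k) = s(k−2)·s(k−1): e.g. f·w = fw.
Continuing: wfwfwwfw · fwwfwwfwfwwfw gives term 8.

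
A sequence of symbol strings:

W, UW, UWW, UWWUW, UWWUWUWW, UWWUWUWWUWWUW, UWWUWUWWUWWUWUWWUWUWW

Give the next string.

UWWUWUWWUWWUWUWWUWUWWUWWUWUWWUWWUW

Each term (from the third on) is the previous term followed by the one before it: term 3 = UW·W = UWW.
The next term joins UWWUWUWWUWWUWUWWUWUWW and UWWUWUWWUWWUW.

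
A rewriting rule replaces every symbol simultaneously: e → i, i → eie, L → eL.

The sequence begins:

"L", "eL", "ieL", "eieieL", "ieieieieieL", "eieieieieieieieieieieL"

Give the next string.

ieieieieieieieieieieieieieieieieieieieieieL

Replace each of the 22 characters of eieieieieieieieieieieL in place — i eie i eie i eie i eie i eie i eie i eie i eie i eie i eie i eL — and concatenate.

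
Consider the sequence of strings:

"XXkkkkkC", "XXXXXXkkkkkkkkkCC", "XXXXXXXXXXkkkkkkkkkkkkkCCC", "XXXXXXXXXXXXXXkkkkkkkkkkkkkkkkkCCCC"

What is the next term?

XXXXXXXXXXXXXXXXXXkkkkkkkkkkkkkkkkkkkkkCCCCC

The n-th term is 4n-2 X's then 4n+1 k's then n C's (n = 1, 2, …).
At n = 5 the blocks have lengths 18, 21, 5.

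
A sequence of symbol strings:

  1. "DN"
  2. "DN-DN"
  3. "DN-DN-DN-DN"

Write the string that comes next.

Every step duplicates the string with '-' between the halves.
Doubling DN-DN-DN-DN with '-' between the halves:

DN-DN-DN-DN-DN-DN-DN-DN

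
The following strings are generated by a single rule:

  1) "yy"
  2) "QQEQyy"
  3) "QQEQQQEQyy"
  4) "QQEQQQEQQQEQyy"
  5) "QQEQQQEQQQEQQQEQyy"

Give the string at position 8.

The strings grow by a fixed prefix QQEQ each time.
From QQEQQQEQQQEQQQEQyy, 3 further steps: QQEQQQEQQQEQQQEQyy → QQEQQQEQQQEQQQEQQQEQyy → QQEQQQEQQQEQQQEQQQEQQQEQyy → (answer).

QQEQQQEQQQEQQQEQQQEQQQEQQQEQyy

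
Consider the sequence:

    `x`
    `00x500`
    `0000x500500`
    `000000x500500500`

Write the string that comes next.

00000000x500500500500

Each term wraps the previous one in 00 on the left and 500 on the right.
So the next term is 00·000000x500500500·500.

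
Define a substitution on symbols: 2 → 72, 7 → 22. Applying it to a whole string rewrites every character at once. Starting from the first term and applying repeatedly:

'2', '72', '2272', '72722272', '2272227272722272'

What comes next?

72722272727222722272227272722272

Replace each of the 16 characters of 2272227272722272 in place — 72 72 22 72 72 72 22 72 22 72 22 72 72 72 22 72 — and concatenate.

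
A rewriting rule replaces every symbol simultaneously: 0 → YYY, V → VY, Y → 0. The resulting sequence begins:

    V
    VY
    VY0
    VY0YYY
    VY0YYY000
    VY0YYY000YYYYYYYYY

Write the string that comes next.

φ(VY0YYY000YYYYYYYYY) expands symbol-by-symbol to VY 0 YYY 0 0 0 YYY YYY YYY 0 0 0 0 0 0 0 0 0; joining the 18 pieces gives the next term.

VY0YYY000YYYYYYYYY000000000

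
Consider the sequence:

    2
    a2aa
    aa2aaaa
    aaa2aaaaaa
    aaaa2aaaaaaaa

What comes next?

Each term wraps the previous one in a on the left and aa on the right.
Applying this once more to aaaa2aaaaaaaa:

aaaaa2aaaaaaaaaa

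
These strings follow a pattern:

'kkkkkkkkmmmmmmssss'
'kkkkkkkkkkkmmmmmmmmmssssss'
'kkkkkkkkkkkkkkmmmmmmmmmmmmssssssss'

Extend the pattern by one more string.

Each string has the form k^{3n+2} m^{3n} s^{2n}, where the shown terms are n = 2, 3, 4.
Setting n = 5 gives 17, 15, 10 characters in each block.

kkkkkkkkkkkkkkkkkmmmmmmmmmmmmmmmssssssssss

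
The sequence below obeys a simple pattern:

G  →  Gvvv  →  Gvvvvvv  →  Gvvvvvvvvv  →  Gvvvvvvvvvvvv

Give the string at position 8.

Gvvvvvvvvvvvvvvvvvvvvv

Each term is the previous one with vvv appended.
From Gvvvvvvvvvvvv, 3 further steps: Gvvvvvvvvvvvv → Gvvvvvvvvvvvvvvv → Gvvvvvvvvvvvvvvvvvv → (answer).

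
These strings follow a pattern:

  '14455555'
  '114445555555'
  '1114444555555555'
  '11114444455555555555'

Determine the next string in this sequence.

111114444445555555555555

Term n consists of n-1 1's, followed by n 4's, followed by 2n+1 5's, where the shown terms are n = 2, 3, 4, 5.
For the next term, n = 6, so the run lengths are 5, 6, 13.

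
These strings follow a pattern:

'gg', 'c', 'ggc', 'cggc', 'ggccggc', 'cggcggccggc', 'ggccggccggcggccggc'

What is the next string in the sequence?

This is a Fibonacci-style word recurrence s(k) = s(k−2)·s(k−1): e.g. gg·c = ggc.
Continuing: cggcggccggc · ggccggccggcggccggc gives term 8.

cggcggccggcggccggccggcggccggc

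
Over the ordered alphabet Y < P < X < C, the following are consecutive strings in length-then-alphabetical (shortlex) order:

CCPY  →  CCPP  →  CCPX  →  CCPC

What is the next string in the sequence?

Treat CCPC as a base-4 numeral over the given alphabet and add one, carrying through any trailing C's.

CCXY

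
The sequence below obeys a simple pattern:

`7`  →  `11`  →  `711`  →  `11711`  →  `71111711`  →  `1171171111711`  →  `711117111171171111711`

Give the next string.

1171171111711711117111171171111711

This is a Fibonacci-style word recurrence s(k) = s(k−2)·s(k−1): e.g. 7·11 = 711.
Continuing: 1171171111711 · 711117111171171111711 gives term 8.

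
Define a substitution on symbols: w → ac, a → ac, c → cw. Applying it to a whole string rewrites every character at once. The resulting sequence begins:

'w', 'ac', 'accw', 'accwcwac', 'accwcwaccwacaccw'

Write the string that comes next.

φ(accwcwaccwacaccw) expands symbol-by-symbol to ac cw cw ac cw ac ac cw cw ac ac cw ac cw cw ac; joining the 16 pieces gives the next term.

accwcwaccwacaccwcwacaccwaccwcwac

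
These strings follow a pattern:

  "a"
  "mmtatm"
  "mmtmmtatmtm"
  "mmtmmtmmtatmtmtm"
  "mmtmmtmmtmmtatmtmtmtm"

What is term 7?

mmtmmtmmtmmtmmtmmtatmtmtmtmtmtm

s(k+1) = mmt·s(k)·tm, so each term gains mmt as a prefix and tm as a suffix.
From mmtmmtmmtmmtatmtmtmtm, 2 further steps: mmtmmtmmtmmtatmtmtmtm → mmtmmtmmtmmtmmtatmtmtmtmtm → (answer).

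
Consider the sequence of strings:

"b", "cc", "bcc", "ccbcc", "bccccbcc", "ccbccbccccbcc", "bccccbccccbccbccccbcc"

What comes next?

This is a Fibonacci-style word recurrence s(k) = s(k−2)·s(k−1): e.g. b·cc = bcc.
So term 8 is ccbccbccccbcc·bccccbccccbccbccccbcc.

ccbccbccccbccbccccbccccbccbccccbcc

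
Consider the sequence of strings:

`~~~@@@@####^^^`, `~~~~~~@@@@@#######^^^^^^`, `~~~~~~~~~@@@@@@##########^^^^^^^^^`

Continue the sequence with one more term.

~~~~~~~~~~~~@@@@@@@#############^^^^^^^^^^^^

Each string has the form ~^{3n} @^{n+3} #^{3n+1} ^^{3n} (n = 1, 2, …).
At n = 4 the blocks have lengths 12, 7, 13, 12.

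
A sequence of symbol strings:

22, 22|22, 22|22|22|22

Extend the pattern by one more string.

22|22|22|22|22|22|22|22

Each string is two copies of the previous one joined by '|'.
So the next term is two copies of 22|22|22|22 with '|' between the halves.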